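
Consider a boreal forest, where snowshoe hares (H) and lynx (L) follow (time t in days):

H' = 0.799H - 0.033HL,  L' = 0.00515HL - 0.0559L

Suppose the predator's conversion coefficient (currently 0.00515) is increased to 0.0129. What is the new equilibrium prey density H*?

H* ≈ 4.33

At the interior fixed point, setting dL/dt = 0 with L > 0 fixes H* = (predator death rate)/(HL coefficient) — independent of the other coefficients.
With the change, H* = 0.0559/0.0129 = 4.33; it falls from 10.9.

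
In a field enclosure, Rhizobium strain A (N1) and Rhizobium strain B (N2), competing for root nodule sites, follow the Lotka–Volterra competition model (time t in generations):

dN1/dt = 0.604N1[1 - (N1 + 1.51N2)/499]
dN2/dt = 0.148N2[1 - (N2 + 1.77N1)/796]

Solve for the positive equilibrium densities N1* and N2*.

Setting both brackets to zero gives the nullclines N1 + 1.51N2 = 499 and 1.77N1 + N2 = 796.
Substituting N2 = 796 - 1.77N1 into the first: N1(1 - 1.51·1.77) = 499 - 1.51·796.
So N1* = -703/-1.67 = 420, and then N2* = 796 - 1.77·420 = 52.1.

N1* ≈ 420, N2* ≈ 52.1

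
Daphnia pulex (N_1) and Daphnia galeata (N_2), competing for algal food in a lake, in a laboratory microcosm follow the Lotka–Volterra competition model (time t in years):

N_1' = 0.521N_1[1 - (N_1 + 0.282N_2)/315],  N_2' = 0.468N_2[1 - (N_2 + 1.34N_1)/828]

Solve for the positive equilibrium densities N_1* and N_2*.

N_1* ≈ 131, N_2* ≈ 652

Setting both brackets to zero gives the nullclines N_1 + 0.282N_2 = 315 and 1.34N_1 + N_2 = 828.
Substituting N_2 = 828 - 1.34N_1 into the first: N_1(1 - 0.282·1.34) = 315 - 0.282·828.
So N_1* = 81.5/0.622 = 131, and then N_2* = 828 - 1.34·131 = 652.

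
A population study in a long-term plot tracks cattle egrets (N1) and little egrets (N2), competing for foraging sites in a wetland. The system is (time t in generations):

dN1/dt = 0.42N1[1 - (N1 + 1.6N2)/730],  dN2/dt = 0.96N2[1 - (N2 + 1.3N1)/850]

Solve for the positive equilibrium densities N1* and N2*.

Setting both brackets to zero gives the nullclines N1 + 1.6N2 = 730 and 1.3N1 + N2 = 850.
Substituting N2 = 850 - 1.3N1 into the first: N1(1 - 1.6·1.3) = 730 - 1.6·850.
So N1* = -630/-1.08 = 583, and then N2* = 850 - 1.3·583 = 91.7.

N1* ≈ 583, N2* ≈ 91.7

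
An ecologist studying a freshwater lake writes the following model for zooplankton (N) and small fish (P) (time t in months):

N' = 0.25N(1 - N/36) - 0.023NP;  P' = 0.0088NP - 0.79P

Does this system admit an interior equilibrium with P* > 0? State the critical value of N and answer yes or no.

The predator equation gives dP/dt > 0 only when N > 0.79/0.0088 = 89.8.
Without the predator, N → K = 36. Since 36 < 89.8, the predator cannot invade.

Threshold N = 89.8; K < 89.8, so no, the predator goes extinct.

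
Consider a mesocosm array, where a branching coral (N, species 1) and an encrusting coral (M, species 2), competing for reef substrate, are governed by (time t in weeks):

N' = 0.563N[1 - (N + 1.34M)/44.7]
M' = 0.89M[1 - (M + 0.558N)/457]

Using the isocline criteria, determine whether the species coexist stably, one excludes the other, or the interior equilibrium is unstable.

Compare the nullcline intercepts: K1/α12 = 44.7/1.34 = 33.4 < K2 = 457; K2/α21 = 457/0.558 = 819 > K1 = 44.7.
Since the inequalities point opposite ways, species 2 can invade but species 1 cannot.

species 2 excludes species 1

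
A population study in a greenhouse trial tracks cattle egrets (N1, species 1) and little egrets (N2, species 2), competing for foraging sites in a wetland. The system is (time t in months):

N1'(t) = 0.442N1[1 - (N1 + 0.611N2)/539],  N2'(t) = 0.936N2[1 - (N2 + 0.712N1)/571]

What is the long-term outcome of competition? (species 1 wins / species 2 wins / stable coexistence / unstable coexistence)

stable coexistence

Compare the nullcline intercepts: K1/α12 = 539/0.611 = 882 > K2 = 571; K2/α21 = 571/0.712 = 802 > K1 = 539.
Since both inequalities hold, each species can invade when rare, so the interior equilibrium is stable.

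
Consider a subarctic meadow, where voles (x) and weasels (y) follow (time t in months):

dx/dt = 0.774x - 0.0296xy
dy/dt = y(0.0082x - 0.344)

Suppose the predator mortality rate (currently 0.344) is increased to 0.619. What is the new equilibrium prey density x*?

x* ≈ 75.5

At the interior fixed point, setting dy/dt = 0 with y > 0 fixes x* = (predator death rate)/(xy coefficient) — independent of the other coefficients.
With the change, x* = 0.619/0.0082 = 75.5; it rises from 42.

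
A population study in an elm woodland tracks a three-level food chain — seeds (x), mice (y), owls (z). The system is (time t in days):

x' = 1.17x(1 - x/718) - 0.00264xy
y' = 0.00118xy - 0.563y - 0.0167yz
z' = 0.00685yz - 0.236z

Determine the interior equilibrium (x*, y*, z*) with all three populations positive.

From dz/dt = 0: 0.00685y* = 0.236, so y* = 34.5.
From dx/dt = 0: 1.17(1 - x*/718) = 0.00264·34.5, giving x* = 718·(1 - 0.0777) = 662.
From dy/dt = 0: 0.00118·662 - 0.563 = 0.0167z*, so z* = 0.218/0.0167 = 13.1.

x* ≈ 662, y* ≈ 34.5, z* ≈ 13.1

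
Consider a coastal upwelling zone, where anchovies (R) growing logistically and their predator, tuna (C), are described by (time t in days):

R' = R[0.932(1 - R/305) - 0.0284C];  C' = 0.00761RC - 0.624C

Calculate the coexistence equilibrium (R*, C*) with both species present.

R* ≈ 82, C* ≈ 24

From dC/dt = 0 with C > 0: 0.00761R* = 0.624, so R* = 82.
Substitute into dR/dt = 0: 0.932(1 - 82/305) = 0.0284C*.
The bracket is 0.731, giving C* = 0.681/0.0284 = 24.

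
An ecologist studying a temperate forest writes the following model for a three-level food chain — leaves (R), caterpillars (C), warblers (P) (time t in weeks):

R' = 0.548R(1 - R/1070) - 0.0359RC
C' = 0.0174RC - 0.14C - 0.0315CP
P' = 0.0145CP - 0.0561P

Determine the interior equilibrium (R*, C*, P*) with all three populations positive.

R* ≈ 799, C* ≈ 3.87, P* ≈ 437

From dP/dt = 0: 0.0145C* = 0.0561, so C* = 3.87.
From dR/dt = 0: 0.548(1 - R*/1070) = 0.0359·3.87, giving R* = 1070·(1 - 0.253) = 799.
From dC/dt = 0: 0.0174·799 - 0.14 = 0.0315P*, so P* = 13.8/0.0315 = 437.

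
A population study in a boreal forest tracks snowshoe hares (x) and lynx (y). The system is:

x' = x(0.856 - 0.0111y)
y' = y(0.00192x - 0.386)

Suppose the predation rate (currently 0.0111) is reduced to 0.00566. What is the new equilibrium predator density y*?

At the interior fixed point, setting dx/dt = 0 with x > 0 fixes y* = (prey growth rate)/(xy coefficient) — independent of the other coefficients.
With the change, y* = 0.856/0.00566 = 151; it rises from 77.1.

y* ≈ 151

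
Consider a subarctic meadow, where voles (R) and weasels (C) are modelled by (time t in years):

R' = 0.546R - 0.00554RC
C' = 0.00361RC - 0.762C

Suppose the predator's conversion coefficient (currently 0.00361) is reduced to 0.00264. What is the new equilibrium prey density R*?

R* ≈ 289

At the interior fixed point, setting dC/dt = 0 with C > 0 fixes R* = (predator death rate)/(RC coefficient) — independent of the other coefficients.
With the change, R* = 0.762/0.00264 = 289; it rises from 211.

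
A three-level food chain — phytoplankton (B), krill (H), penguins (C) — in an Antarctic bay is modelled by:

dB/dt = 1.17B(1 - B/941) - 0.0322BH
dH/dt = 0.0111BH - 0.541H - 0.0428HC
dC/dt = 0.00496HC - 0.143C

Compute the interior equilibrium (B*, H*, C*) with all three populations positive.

From dC/dt = 0: 0.00496H* = 0.143, so H* = 28.8.
From dB/dt = 0: 1.17(1 - B*/941) = 0.0322·28.8, giving B* = 941·(1 - 0.793) = 194.
From dH/dt = 0: 0.0111·194 - 0.541 = 0.0428C*, so C* = 1.62/0.0428 = 37.8.

B* ≈ 194, H* ≈ 28.8, C* ≈ 37.8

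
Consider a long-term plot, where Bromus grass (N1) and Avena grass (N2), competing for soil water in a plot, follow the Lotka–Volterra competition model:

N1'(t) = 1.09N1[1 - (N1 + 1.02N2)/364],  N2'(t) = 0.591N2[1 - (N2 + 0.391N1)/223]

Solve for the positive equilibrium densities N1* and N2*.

N1* ≈ 227, N2* ≈ 134

Setting both brackets to zero gives the nullclines N1 + 1.02N2 = 364 and 0.391N1 + N2 = 223.
Substituting N2 = 223 - 0.391N1 into the first: N1(1 - 1.02·0.391) = 364 - 1.02·223.
So N1* = 137/0.601 = 227, and then N2* = 223 - 0.391·227 = 134.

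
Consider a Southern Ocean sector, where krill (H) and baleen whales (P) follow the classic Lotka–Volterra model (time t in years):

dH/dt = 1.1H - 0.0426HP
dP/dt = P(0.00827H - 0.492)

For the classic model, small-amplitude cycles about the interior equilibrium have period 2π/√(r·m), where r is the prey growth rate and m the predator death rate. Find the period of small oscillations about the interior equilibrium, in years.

T ≈ 8.54 years

Here r = 1.1 and m = 0.492, so r·m = 0.541.
ω = √0.541 = 0.736 per year, hence T = 2π/ω ≈ 8.54 years.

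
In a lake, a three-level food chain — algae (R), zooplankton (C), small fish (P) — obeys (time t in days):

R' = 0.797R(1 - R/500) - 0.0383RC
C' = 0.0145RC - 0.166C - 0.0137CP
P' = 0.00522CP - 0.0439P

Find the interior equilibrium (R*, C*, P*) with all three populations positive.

From dP/dt = 0: 0.00522C* = 0.0439, so C* = 8.41.
From dR/dt = 0: 0.797(1 - R*/500) = 0.0383·8.41, giving R* = 500·(1 - 0.404) = 298.
From dC/dt = 0: 0.0145·298 - 0.166 = 0.0137P*, so P* = 4.15/0.0137 = 303.

R* ≈ 298, C* ≈ 8.41, P* ≈ 303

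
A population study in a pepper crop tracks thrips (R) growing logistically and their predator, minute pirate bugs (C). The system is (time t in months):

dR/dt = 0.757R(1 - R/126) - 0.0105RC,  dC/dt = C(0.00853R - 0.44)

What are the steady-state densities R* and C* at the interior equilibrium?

From dC/dt = 0 with C > 0: 0.00853R* = 0.44, so R* = 51.6.
Substitute into dR/dt = 0: 0.757(1 - 51.6/126) = 0.0105C*.
The bracket is 0.591, giving C* = 0.447/0.0105 = 42.6.

R* ≈ 51.6, C* ≈ 42.6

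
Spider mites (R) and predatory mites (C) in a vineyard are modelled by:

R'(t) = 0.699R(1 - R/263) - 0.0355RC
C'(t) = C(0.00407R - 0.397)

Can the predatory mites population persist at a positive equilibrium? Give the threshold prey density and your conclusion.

Threshold R = 97.5; K > 97.5, so yes, the predator persists.

The predator equation gives dC/dt > 0 only when R > 0.397/0.00407 = 97.5.
Without the predator, R → K = 263. Since 263 > 97.5, the predator can invade and persist.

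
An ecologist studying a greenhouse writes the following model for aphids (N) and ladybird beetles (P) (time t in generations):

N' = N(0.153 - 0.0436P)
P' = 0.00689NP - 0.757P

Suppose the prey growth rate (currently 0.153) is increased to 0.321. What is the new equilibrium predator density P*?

P* ≈ 7.36

At the interior fixed point, setting dN/dt = 0 with N > 0 fixes P* = (prey growth rate)/(NP coefficient) — independent of the other coefficients.
With the change, P* = 0.321/0.0436 = 7.36; it rises from 3.51.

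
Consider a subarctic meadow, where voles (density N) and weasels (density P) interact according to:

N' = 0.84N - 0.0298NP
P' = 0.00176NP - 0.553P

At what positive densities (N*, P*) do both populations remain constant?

N* ≈ 314, P* ≈ 28.2

Set dP/dt = 0 with P > 0: 0.00176N - 0.553 = 0, so N* = 0.553/0.00176 = 314.
Set dN/dt = 0 with N > 0: 0.84 - 0.0298P = 0, so P* = 0.84/0.0298 = 28.2.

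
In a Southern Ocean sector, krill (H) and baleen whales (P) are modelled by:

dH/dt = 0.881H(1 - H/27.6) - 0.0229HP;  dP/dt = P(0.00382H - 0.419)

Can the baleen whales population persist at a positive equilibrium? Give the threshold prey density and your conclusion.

The predator equation gives dP/dt > 0 only when H > 0.419/0.00382 = 110.
Without the predator, H → K = 27.6. Since 27.6 < 110, the predator cannot invade.

Threshold H = 110; K < 110, so no, the predator goes extinct.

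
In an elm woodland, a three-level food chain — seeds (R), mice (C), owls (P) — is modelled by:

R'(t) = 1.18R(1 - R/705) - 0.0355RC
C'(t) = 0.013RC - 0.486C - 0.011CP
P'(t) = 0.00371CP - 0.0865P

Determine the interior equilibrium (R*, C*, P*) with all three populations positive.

From dP/dt = 0: 0.00371C* = 0.0865, so C* = 23.3.
From dR/dt = 0: 1.18(1 - R*/705) = 0.0355·23.3, giving R* = 705·(1 - 0.701) = 210.
From dC/dt = 0: 0.013·210 - 0.486 = 0.011P*, so P* = 2.25/0.011 = 205.

R* ≈ 210, C* ≈ 23.3, P* ≈ 205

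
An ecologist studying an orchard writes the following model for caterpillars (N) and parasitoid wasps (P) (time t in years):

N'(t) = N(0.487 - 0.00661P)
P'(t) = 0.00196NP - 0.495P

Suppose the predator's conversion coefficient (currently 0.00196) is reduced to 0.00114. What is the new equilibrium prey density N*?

N* ≈ 434

At the interior fixed point, setting dP/dt = 0 with P > 0 fixes N* = (predator death rate)/(NP coefficient) — independent of the other coefficients.
With the change, N* = 0.495/0.00114 = 434; it rises from 253.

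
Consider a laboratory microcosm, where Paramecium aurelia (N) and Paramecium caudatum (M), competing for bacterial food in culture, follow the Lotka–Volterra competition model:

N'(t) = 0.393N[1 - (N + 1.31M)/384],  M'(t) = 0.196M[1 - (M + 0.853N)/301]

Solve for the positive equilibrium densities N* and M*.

N* ≈ 87.8, M* ≈ 226

Setting both brackets to zero gives the nullclines N + 1.31M = 384 and 0.853N + M = 301.
Substituting M = 301 - 0.853N into the first: N(1 - 1.31·0.853) = 384 - 1.31·301.
So N* = -10.3/-0.117 = 87.8, and then M* = 301 - 0.853·87.8 = 226.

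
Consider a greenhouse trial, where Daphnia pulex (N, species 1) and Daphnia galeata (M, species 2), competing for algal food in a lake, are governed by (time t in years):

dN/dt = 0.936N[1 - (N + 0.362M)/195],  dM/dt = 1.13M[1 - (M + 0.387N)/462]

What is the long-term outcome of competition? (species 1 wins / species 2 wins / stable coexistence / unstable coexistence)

stable coexistence

Compare the nullcline intercepts: K1/α12 = 195/0.362 = 539 > K2 = 462; K2/α21 = 462/0.387 = 1190 > K1 = 195.
Since both inequalities hold, each species can invade when rare, so the interior equilibrium is stable.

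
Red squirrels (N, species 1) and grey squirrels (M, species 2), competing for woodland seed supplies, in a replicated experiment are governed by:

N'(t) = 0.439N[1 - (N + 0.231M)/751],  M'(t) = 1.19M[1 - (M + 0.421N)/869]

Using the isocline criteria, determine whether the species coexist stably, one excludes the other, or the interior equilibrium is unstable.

Compare the nullcline intercepts: K1/α12 = 751/0.231 = 3250 > K2 = 869; K2/α21 = 869/0.421 = 2060 > K1 = 751.
Since both inequalities hold, each species can invade when rare, so the interior equilibrium is stable.

stable coexistence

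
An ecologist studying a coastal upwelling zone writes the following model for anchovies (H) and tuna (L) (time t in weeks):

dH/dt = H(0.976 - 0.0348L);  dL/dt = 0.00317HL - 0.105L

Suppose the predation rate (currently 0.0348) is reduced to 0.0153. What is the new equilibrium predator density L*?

At the interior fixed point, setting dH/dt = 0 with H > 0 fixes L* = (prey growth rate)/(HL coefficient) — independent of the other coefficients.
With the change, L* = 0.976/0.0153 = 63.8; it rises from 28.

L* ≈ 63.8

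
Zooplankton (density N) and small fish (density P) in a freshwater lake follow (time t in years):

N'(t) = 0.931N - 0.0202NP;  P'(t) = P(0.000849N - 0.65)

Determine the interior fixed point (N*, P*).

N* ≈ 766, P* ≈ 46.1

Set dP/dt = 0 with P > 0: 0.000849N - 0.65 = 0, so N* = 0.65/0.000849 = 766.
Set dN/dt = 0 with N > 0: 0.931 - 0.0202P = 0, so P* = 0.931/0.0202 = 46.1.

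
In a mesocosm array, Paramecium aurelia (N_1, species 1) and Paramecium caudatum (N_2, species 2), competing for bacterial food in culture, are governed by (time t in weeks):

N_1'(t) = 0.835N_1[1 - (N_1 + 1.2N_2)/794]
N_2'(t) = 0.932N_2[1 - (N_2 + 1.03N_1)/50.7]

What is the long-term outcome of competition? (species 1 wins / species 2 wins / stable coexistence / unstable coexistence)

species 1 excludes species 2

Compare the nullcline intercepts: K1/α12 = 794/1.2 = 662 > K2 = 50.7; K2/α21 = 50.7/1.03 = 49.2 < K1 = 794.
Since the inequalities point opposite ways, species 1 can invade but species 2 cannot.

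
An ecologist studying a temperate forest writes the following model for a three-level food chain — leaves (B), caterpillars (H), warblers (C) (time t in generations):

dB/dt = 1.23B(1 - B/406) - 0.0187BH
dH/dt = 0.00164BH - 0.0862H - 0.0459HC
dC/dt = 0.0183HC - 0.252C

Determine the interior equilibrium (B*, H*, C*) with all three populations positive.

B* ≈ 321, H* ≈ 13.8, C* ≈ 9.59

From dC/dt = 0: 0.0183H* = 0.252, so H* = 13.8.
From dB/dt = 0: 1.23(1 - B*/406) = 0.0187·13.8, giving B* = 406·(1 - 0.209) = 321.
From dH/dt = 0: 0.00164·321 - 0.0862 = 0.0459C*, so C* = 0.44/0.0459 = 9.59.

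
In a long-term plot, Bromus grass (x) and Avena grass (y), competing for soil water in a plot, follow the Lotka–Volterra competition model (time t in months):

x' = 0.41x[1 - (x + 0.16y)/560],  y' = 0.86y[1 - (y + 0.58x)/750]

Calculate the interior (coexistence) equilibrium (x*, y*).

Setting both brackets to zero gives the nullclines x + 0.16y = 560 and 0.58x + y = 750.
Substituting y = 750 - 0.58x into the first: x(1 - 0.16·0.58) = 560 - 0.16·750.
So x* = 440/0.907 = 485, and then y* = 750 - 0.58·485 = 469.

x* ≈ 485, y* ≈ 469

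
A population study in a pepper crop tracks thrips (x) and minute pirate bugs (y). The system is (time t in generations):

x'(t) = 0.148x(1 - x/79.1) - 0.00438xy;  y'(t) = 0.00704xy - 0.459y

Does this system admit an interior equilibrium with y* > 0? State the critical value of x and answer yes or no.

The predator equation gives dy/dt > 0 only when x > 0.459/0.00704 = 65.2.
Without the predator, x → K = 79.1. Since 79.1 > 65.2, the predator can invade and persist.

Threshold x = 65.2; K > 65.2, so yes, the predator persists.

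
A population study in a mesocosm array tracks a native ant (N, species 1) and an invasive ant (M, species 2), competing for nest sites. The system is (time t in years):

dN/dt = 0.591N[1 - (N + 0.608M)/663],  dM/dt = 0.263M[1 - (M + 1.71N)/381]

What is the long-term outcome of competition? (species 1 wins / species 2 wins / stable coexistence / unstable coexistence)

species 1 excludes species 2

Compare the nullcline intercepts: K1/α12 = 663/0.608 = 1090 > K2 = 381; K2/α21 = 381/1.71 = 223 < K1 = 663.
Since the inequalities point opposite ways, species 1 can invade but species 2 cannot.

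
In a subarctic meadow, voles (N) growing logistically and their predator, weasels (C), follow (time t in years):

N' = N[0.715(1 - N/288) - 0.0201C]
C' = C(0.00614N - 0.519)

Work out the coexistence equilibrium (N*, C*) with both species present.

N* ≈ 84.5, C* ≈ 25.1

From dC/dt = 0 with C > 0: 0.00614N* = 0.519, so N* = 84.5.
Substitute into dN/dt = 0: 0.715(1 - 84.5/288) = 0.0201C*.
The bracket is 0.707, giving C* = 0.505/0.0201 = 25.1.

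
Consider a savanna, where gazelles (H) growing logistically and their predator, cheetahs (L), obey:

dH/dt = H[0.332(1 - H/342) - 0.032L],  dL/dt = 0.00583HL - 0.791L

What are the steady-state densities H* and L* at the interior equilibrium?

H* ≈ 136, L* ≈ 6.26

From dL/dt = 0 with L > 0: 0.00583H* = 0.791, so H* = 136.
Substitute into dH/dt = 0: 0.332(1 - 136/342) = 0.032L*.
The bracket is 0.603, giving L* = 0.2/0.032 = 6.26.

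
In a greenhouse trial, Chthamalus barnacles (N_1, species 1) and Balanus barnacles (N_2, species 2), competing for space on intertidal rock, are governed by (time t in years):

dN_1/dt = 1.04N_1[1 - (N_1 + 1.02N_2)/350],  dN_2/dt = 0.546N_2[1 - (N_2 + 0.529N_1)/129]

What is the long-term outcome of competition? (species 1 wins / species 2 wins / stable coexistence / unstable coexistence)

Compare the nullcline intercepts: K1/α12 = 350/1.02 = 343 > K2 = 129; K2/α21 = 129/0.529 = 244 < K1 = 350.
Since the inequalities point opposite ways, species 1 can invade but species 2 cannot.

species 1 excludes species 2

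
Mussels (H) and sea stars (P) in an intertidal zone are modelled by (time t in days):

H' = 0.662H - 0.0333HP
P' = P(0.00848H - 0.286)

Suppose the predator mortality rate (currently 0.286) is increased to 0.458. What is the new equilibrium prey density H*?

At the interior fixed point, setting dP/dt = 0 with P > 0 fixes H* = (predator death rate)/(HP coefficient) — independent of the other coefficients.
With the change, H* = 0.458/0.00848 = 54; it rises from 33.7.

H* ≈ 54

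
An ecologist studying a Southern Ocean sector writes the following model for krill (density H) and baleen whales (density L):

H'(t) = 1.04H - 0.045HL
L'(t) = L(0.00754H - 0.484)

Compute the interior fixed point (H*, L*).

Set dL/dt = 0 with L > 0: 0.00754H - 0.484 = 0, so H* = 0.484/0.00754 = 64.2.
Set dH/dt = 0 with H > 0: 1.04 - 0.045L = 0, so L* = 1.04/0.045 = 23.1.

H* ≈ 64.2, L* ≈ 23.1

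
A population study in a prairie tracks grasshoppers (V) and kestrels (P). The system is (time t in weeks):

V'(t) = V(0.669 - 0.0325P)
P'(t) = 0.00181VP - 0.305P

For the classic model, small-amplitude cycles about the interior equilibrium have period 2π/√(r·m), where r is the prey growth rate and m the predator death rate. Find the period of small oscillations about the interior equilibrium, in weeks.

Here r = 0.669 and m = 0.305, so r·m = 0.204.
ω = √0.204 = 0.452 per week, hence T = 2π/ω ≈ 13.9 weeks.

T ≈ 13.9 weeks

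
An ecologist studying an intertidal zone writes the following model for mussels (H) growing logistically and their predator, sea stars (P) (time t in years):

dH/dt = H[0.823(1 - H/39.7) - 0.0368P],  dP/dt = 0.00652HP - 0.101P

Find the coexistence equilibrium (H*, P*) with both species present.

From dP/dt = 0 with P > 0: 0.00652H* = 0.101, so H* = 15.5.
Substitute into dH/dt = 0: 0.823(1 - 15.5/39.7) = 0.0368P*.
The bracket is 0.61, giving P* = 0.502/0.0368 = 13.6.

H* ≈ 15.5, P* ≈ 13.6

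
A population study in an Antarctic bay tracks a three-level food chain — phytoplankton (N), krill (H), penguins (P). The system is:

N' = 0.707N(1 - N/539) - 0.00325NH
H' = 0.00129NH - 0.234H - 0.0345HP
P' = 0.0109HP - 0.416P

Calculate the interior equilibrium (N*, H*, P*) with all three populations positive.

N* ≈ 444, H* ≈ 38.2, P* ≈ 9.84

From dP/dt = 0: 0.0109H* = 0.416, so H* = 38.2.
From dN/dt = 0: 0.707(1 - N*/539) = 0.00325·38.2, giving N* = 539·(1 - 0.175) = 444.
From dH/dt = 0: 0.00129·444 - 0.234 = 0.0345P*, so P* = 0.339/0.0345 = 9.84.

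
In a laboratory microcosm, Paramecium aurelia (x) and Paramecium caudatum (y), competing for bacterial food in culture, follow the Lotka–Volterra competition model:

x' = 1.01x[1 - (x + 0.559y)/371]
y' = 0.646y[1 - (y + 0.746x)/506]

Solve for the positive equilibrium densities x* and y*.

Setting both brackets to zero gives the nullclines x + 0.559y = 371 and 0.746x + y = 506.
Substituting y = 506 - 0.746x into the first: x(1 - 0.559·0.746) = 371 - 0.559·506.
So x* = 88.1/0.583 = 151, and then y* = 506 - 0.746·151 = 393.

x* ≈ 151, y* ≈ 393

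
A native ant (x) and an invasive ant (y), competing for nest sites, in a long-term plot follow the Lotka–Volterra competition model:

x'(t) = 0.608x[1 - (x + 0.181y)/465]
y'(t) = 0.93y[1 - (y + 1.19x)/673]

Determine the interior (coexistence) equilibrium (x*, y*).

Setting both brackets to zero gives the nullclines x + 0.181y = 465 and 1.19x + y = 673.
Substituting y = 673 - 1.19x into the first: x(1 - 0.181·1.19) = 465 - 0.181·673.
So x* = 343/0.785 = 437, and then y* = 673 - 1.19·437 = 152.

x* ≈ 437, y* ≈ 152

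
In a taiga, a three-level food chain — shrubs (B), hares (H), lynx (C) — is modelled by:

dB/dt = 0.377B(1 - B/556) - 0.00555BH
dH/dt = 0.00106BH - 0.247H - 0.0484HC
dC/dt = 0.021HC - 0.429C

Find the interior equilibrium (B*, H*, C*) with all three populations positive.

B* ≈ 389, H* ≈ 20.4, C* ≈ 3.41

From dC/dt = 0: 0.021H* = 0.429, so H* = 20.4.
From dB/dt = 0: 0.377(1 - B*/556) = 0.00555·20.4, giving B* = 556·(1 - 0.301) = 389.
From dH/dt = 0: 0.00106·389 - 0.247 = 0.0484C*, so C* = 0.165/0.0484 = 3.41.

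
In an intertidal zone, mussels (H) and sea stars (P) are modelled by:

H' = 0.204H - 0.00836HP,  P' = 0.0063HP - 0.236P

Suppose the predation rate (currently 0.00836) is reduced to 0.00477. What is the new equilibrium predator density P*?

At the interior fixed point, setting dH/dt = 0 with H > 0 fixes P* = (prey growth rate)/(HP coefficient) — independent of the other coefficients.
With the change, P* = 0.204/0.00477 = 42.8; it rises from 24.4.

P* ≈ 42.8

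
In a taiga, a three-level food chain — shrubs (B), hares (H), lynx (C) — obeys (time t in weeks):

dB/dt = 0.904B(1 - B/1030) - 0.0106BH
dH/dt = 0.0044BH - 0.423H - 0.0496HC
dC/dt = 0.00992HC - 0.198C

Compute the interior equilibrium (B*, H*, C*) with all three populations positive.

B* ≈ 789, H* ≈ 20, C* ≈ 61.5

From dC/dt = 0: 0.00992H* = 0.198, so H* = 20.
From dB/dt = 0: 0.904(1 - B*/1030) = 0.0106·20, giving B* = 1030·(1 - 0.234) = 789.
From dH/dt = 0: 0.0044·789 - 0.423 = 0.0496C*, so C* = 3.05/0.0496 = 61.5.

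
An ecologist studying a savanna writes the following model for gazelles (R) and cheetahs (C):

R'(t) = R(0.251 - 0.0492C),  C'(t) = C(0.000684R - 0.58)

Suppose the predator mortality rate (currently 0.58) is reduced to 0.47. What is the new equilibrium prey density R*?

At the interior fixed point, setting dC/dt = 0 with C > 0 fixes R* = (predator death rate)/(RC coefficient) — independent of the other coefficients.
With the change, R* = 0.47/0.000684 = 687; it falls from 848.

R* ≈ 687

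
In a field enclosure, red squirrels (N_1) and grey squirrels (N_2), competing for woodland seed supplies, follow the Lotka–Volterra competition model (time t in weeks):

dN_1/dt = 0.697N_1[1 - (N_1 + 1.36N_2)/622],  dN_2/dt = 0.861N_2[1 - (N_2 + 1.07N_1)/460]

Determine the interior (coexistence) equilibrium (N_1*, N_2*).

N_1* ≈ 7.91, N_2* ≈ 452

Setting both brackets to zero gives the nullclines N_1 + 1.36N_2 = 622 and 1.07N_1 + N_2 = 460.
Substituting N_2 = 460 - 1.07N_1 into the first: N_1(1 - 1.36·1.07) = 622 - 1.36·460.
So N_1* = -3.6/-0.455 = 7.91, and then N_2* = 460 - 1.07·7.91 = 452.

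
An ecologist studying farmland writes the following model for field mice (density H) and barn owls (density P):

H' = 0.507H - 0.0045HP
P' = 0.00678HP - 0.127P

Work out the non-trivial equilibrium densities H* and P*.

Set dP/dt = 0 with P > 0: 0.00678H - 0.127 = 0, so H* = 0.127/0.00678 = 18.7.
Set dH/dt = 0 with H > 0: 0.507 - 0.0045P = 0, so P* = 0.507/0.0045 = 113.

H* ≈ 18.7, P* ≈ 113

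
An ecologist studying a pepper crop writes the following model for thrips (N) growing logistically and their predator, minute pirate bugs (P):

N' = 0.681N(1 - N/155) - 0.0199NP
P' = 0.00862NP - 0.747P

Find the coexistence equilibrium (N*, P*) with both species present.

From dP/dt = 0 with P > 0: 0.00862N* = 0.747, so N* = 86.7.
Substitute into dN/dt = 0: 0.681(1 - 86.7/155) = 0.0199P*.
The bracket is 0.441, giving P* = 0.3/0.0199 = 15.1.

N* ≈ 86.7, P* ≈ 15.1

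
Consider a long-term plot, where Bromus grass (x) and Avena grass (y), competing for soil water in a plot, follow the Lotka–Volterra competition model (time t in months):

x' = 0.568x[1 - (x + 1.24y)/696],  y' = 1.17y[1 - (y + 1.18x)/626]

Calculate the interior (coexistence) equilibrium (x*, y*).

x* ≈ 173, y* ≈ 422

Setting both brackets to zero gives the nullclines x + 1.24y = 696 and 1.18x + y = 626.
Substituting y = 626 - 1.18x into the first: x(1 - 1.24·1.18) = 696 - 1.24·626.
So x* = -80.2/-0.463 = 173, and then y* = 626 - 1.18·173 = 422.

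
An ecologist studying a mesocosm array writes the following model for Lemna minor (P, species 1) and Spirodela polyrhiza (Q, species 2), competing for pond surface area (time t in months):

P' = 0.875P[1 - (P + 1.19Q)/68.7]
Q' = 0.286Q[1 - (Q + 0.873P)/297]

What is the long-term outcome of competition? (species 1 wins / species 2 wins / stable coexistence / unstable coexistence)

species 2 excludes species 1

Compare the nullcline intercepts: K1/α12 = 68.7/1.19 = 57.7 < K2 = 297; K2/α21 = 297/0.873 = 340 > K1 = 68.7.
Since the inequalities point opposite ways, species 2 can invade but species 1 cannot.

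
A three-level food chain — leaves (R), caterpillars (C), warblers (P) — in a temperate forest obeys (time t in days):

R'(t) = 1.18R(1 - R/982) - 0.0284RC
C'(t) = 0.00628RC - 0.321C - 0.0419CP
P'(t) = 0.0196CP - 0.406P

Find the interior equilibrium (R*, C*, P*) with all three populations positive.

From dP/dt = 0: 0.0196C* = 0.406, so C* = 20.7.
From dR/dt = 0: 1.18(1 - R*/982) = 0.0284·20.7, giving R* = 982·(1 - 0.499) = 492.
From dC/dt = 0: 0.00628·492 - 0.321 = 0.0419P*, so P* = 2.77/0.0419 = 66.1.

R* ≈ 492, C* ≈ 20.7, P* ≈ 66.1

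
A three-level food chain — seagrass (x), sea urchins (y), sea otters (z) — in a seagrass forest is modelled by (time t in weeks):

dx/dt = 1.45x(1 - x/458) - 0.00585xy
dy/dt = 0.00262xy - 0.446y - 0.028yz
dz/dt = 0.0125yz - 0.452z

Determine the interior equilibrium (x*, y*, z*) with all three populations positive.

x* ≈ 391, y* ≈ 36.2, z* ≈ 20.7

From dz/dt = 0: 0.0125y* = 0.452, so y* = 36.2.
From dx/dt = 0: 1.45(1 - x*/458) = 0.00585·36.2, giving x* = 458·(1 - 0.146) = 391.
From dy/dt = 0: 0.00262·391 - 0.446 = 0.028z*, so z* = 0.579/0.028 = 20.7.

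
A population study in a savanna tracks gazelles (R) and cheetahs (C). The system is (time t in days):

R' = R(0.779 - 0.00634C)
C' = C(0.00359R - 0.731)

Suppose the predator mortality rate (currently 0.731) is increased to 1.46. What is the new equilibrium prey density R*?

At the interior fixed point, setting dC/dt = 0 with C > 0 fixes R* = (predator death rate)/(RC coefficient) — independent of the other coefficients.
With the change, R* = 1.46/0.00359 = 407; it rises from 204.

R* ≈ 407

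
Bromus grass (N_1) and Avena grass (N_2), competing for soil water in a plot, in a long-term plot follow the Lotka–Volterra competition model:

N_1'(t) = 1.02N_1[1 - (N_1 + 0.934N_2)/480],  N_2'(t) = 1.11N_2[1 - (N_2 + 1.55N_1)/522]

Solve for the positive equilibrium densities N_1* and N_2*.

N_1* ≈ 16.9, N_2* ≈ 496

Setting both brackets to zero gives the nullclines N_1 + 0.934N_2 = 480 and 1.55N_1 + N_2 = 522.
Substituting N_2 = 522 - 1.55N_1 into the first: N_1(1 - 0.934·1.55) = 480 - 0.934·522.
So N_1* = -7.55/-0.448 = 16.9, and then N_2* = 522 - 1.55·16.9 = 496.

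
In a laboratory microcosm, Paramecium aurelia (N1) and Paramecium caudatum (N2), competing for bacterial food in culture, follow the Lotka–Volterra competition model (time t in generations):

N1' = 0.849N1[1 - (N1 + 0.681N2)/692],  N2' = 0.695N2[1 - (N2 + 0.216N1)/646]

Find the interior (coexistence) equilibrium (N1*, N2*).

N1* ≈ 296, N2* ≈ 582

Setting both brackets to zero gives the nullclines N1 + 0.681N2 = 692 and 0.216N1 + N2 = 646.
Substituting N2 = 646 - 0.216N1 into the first: N1(1 - 0.681·0.216) = 692 - 0.681·646.
So N1* = 252/0.853 = 296, and then N2* = 646 - 0.216·296 = 582.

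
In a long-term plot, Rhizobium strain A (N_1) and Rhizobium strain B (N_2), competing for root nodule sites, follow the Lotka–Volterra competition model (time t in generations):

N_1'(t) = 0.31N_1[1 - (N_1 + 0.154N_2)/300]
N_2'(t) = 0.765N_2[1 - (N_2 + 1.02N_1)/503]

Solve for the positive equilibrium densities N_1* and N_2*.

Setting both brackets to zero gives the nullclines N_1 + 0.154N_2 = 300 and 1.02N_1 + N_2 = 503.
Substituting N_2 = 503 - 1.02N_1 into the first: N_1(1 - 0.154·1.02) = 300 - 0.154·503.
So N_1* = 223/0.843 = 264, and then N_2* = 503 - 1.02·264 = 234.

N_1* ≈ 264, N_2* ≈ 234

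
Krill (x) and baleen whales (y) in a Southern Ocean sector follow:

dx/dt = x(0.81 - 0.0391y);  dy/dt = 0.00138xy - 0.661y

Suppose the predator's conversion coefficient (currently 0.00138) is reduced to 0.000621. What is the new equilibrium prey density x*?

x* ≈ 1060

At the interior fixed point, setting dy/dt = 0 with y > 0 fixes x* = (predator death rate)/(xy coefficient) — independent of the other coefficients.
With the change, x* = 0.661/0.000621 = 1060; it rises from 479.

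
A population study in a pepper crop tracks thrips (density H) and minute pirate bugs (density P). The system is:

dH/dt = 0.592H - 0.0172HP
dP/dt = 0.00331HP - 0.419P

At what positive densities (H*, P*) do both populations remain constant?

Set dP/dt = 0 with P > 0: 0.00331H - 0.419 = 0, so H* = 0.419/0.00331 = 127.
Set dH/dt = 0 with H > 0: 0.592 - 0.0172P = 0, so P* = 0.592/0.0172 = 34.4.

H* ≈ 127, P* ≈ 34.4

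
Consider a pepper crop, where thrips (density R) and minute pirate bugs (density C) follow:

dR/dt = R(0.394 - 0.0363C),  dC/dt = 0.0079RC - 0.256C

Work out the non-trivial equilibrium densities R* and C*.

Set dC/dt = 0 with C > 0: 0.0079R - 0.256 = 0, so R* = 0.256/0.0079 = 32.4.
Set dR/dt = 0 with R > 0: 0.394 - 0.0363C = 0, so C* = 0.394/0.0363 = 10.9.

R* ≈ 32.4, C* ≈ 10.9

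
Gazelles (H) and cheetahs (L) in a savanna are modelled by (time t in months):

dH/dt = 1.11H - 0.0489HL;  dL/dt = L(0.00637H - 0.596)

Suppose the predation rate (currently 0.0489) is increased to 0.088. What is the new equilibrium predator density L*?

L* ≈ 12.6

At the interior fixed point, setting dH/dt = 0 with H > 0 fixes L* = (prey growth rate)/(HL coefficient) — independent of the other coefficients.
With the change, L* = 1.11/0.088 = 12.6; it falls from 22.7.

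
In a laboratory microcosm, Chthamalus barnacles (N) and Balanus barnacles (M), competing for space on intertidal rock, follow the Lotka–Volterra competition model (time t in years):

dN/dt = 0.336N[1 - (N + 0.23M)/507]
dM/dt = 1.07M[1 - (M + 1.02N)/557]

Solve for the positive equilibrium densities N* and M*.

Setting both brackets to zero gives the nullclines N + 0.23M = 507 and 1.02N + M = 557.
Substituting M = 557 - 1.02N into the first: N(1 - 0.23·1.02) = 507 - 0.23·557.
So N* = 379/0.765 = 495, and then M* = 557 - 1.02·495 = 52.1.

N* ≈ 495, M* ≈ 52.1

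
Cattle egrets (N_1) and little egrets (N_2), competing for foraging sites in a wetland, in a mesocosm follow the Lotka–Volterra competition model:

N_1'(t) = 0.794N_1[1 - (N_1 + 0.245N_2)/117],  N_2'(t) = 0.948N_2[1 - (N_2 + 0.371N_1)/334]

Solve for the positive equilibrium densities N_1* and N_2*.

N_1* ≈ 38.7, N_2* ≈ 320

Setting both brackets to zero gives the nullclines N_1 + 0.245N_2 = 117 and 0.371N_1 + N_2 = 334.
Substituting N_2 = 334 - 0.371N_1 into the first: N_1(1 - 0.245·0.371) = 117 - 0.245·334.
So N_1* = 35.2/0.909 = 38.7, and then N_2* = 334 - 0.371·38.7 = 320.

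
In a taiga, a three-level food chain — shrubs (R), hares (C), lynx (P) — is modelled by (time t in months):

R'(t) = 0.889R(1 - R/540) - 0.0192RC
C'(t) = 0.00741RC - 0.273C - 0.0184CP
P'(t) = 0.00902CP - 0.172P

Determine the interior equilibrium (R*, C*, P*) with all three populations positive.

R* ≈ 318, C* ≈ 19.1, P* ≈ 113

From dP/dt = 0: 0.00902C* = 0.172, so C* = 19.1.
From dR/dt = 0: 0.889(1 - R*/540) = 0.0192·19.1, giving R* = 540·(1 - 0.412) = 318.
From dC/dt = 0: 0.00741·318 - 0.273 = 0.0184P*, so P* = 2.08/0.0184 = 113.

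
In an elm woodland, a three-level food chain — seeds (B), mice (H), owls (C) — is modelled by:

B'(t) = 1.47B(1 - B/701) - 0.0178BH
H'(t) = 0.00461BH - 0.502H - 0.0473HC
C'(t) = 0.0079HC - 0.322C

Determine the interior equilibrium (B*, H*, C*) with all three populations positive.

From dC/dt = 0: 0.0079H* = 0.322, so H* = 40.8.
From dB/dt = 0: 1.47(1 - B*/701) = 0.0178·40.8, giving B* = 701·(1 - 0.494) = 355.
From dH/dt = 0: 0.00461·355 - 0.502 = 0.0473C*, so C* = 1.13/0.0473 = 24.

B* ≈ 355, H* ≈ 40.8, C* ≈ 24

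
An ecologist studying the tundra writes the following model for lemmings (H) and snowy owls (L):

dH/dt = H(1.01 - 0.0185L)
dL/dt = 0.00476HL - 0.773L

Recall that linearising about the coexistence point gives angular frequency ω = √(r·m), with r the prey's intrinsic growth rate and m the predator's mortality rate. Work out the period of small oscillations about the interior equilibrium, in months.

T ≈ 7.11 months

Here r = 1.01 and m = 0.773, so r·m = 0.781.
ω = √0.781 = 0.884 per month, hence T = 2π/ω ≈ 7.11 months.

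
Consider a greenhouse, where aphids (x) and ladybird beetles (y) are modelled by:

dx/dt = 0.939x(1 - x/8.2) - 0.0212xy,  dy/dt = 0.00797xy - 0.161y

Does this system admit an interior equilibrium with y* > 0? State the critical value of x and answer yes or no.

Threshold x = 20.2; K < 20.2, so no, the predator goes extinct.

The predator equation gives dy/dt > 0 only when x > 0.161/0.00797 = 20.2.
Without the predator, x → K = 8.2. Since 8.2 < 20.2, the predator cannot invade.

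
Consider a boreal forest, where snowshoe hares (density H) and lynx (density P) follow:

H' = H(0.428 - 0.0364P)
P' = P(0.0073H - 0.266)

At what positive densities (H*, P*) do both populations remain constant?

Set dP/dt = 0 with P > 0: 0.0073H - 0.266 = 0, so H* = 0.266/0.0073 = 36.4.
Set dH/dt = 0 with H > 0: 0.428 - 0.0364P = 0, so P* = 0.428/0.0364 = 11.8.

H* ≈ 36.4, P* ≈ 11.8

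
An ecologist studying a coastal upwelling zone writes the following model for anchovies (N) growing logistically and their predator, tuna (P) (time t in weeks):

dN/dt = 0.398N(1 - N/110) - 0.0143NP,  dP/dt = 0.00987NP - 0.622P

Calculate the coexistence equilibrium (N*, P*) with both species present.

From dP/dt = 0 with P > 0: 0.00987N* = 0.622, so N* = 63.
Substitute into dN/dt = 0: 0.398(1 - 63/110) = 0.0143P*.
The bracket is 0.427, giving P* = 0.17/0.0143 = 11.9.

N* ≈ 63, P* ≈ 11.9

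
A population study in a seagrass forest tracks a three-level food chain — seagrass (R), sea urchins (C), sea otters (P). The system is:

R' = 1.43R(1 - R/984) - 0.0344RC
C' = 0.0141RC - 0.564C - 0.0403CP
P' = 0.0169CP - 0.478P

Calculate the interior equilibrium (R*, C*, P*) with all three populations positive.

From dP/dt = 0: 0.0169C* = 0.478, so C* = 28.3.
From dR/dt = 0: 1.43(1 - R*/984) = 0.0344·28.3, giving R* = 984·(1 - 0.68) = 314.
From dC/dt = 0: 0.0141·314 - 0.564 = 0.0403P*, so P* = 3.87/0.0403 = 96.

R* ≈ 314, C* ≈ 28.3, P* ≈ 96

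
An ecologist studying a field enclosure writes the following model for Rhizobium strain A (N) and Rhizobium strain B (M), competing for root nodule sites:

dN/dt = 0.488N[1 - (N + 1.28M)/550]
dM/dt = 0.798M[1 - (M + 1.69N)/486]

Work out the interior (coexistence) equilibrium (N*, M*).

N* ≈ 62, M* ≈ 381

Setting both brackets to zero gives the nullclines N + 1.28M = 550 and 1.69N + M = 486.
Substituting M = 486 - 1.69N into the first: N(1 - 1.28·1.69) = 550 - 1.28·486.
So N* = -72.1/-1.16 = 62, and then M* = 486 - 1.69·62 = 381.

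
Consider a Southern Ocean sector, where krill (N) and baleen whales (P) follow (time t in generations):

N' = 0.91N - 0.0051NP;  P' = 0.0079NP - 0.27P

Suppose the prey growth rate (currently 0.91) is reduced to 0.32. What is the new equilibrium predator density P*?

P* ≈ 62.7

At the interior fixed point, setting dN/dt = 0 with N > 0 fixes P* = (prey growth rate)/(NP coefficient) — independent of the other coefficients.
With the change, P* = 0.32/0.0051 = 62.7; it falls from 178.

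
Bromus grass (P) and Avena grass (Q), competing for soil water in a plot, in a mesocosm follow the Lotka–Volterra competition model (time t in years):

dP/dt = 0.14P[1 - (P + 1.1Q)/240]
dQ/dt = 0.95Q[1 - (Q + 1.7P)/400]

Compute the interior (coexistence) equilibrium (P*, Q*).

P* ≈ 230, Q* ≈ 9.2

Setting both brackets to zero gives the nullclines P + 1.1Q = 240 and 1.7P + Q = 400.
Substituting Q = 400 - 1.7P into the first: P(1 - 1.1·1.7) = 240 - 1.1·400.
So P* = -200/-0.87 = 230, and then Q* = 400 - 1.7·230 = 9.2.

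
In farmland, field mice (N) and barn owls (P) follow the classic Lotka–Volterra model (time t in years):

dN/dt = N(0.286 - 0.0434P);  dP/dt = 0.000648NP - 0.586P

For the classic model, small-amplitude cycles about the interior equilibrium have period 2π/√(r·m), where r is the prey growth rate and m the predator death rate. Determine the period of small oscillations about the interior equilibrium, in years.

T ≈ 15.3 years

Here r = 0.286 and m = 0.586, so r·m = 0.168.
ω = √0.168 = 0.409 per year, hence T = 2π/ω ≈ 15.3 years.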